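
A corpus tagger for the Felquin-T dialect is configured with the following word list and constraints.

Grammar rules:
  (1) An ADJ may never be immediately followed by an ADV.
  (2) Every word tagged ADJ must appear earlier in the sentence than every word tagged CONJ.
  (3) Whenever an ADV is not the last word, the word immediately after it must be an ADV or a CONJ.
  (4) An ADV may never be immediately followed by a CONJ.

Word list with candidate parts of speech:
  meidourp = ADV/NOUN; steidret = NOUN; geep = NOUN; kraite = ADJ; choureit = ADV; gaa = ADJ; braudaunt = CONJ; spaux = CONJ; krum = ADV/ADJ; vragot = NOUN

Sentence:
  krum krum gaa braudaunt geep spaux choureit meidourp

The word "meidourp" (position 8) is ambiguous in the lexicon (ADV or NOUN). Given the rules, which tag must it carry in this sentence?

Candidates per position — 1:krum {ADV,ADJ}; 2:krum {ADV,ADJ}; 3:gaa {ADJ}; 4:braudaunt {CONJ}; 5:geep {NOUN}; 6:spaux {CONJ}; 7:choureit {ADV}; 8:meidourp {ADV,NOUN}.
Position 1: tagging it ADV would leave rule 3 unsatisfiable, so it must be ADJ.
Position 2: tagging it ADV would leave rule 1 unsatisfiable, so it must be ADJ.
Position 8: tagging it NOUN would leave rule 3 unsatisfiable, so it must be ADV.
That leaves exactly one tagging: ADJ ADJ ADJ CONJ NOUN CONJ ADV ADV.
Checking: rule 1 satisfied; rule 2 satisfied; rule 3 satisfied; rule 4 satisfied.

ADV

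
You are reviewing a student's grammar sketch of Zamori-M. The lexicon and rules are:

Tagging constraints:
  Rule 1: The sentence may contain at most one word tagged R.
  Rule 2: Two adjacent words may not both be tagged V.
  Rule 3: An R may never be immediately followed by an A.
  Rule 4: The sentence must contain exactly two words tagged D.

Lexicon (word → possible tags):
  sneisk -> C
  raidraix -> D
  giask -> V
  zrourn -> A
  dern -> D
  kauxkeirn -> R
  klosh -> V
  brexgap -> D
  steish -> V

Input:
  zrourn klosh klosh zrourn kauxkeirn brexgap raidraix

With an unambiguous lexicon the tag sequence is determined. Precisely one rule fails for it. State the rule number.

2

Fixed tagging: A V V A R D D.
Checking each rule: R1 holds, R2 violated, R3 holds, R4 holds.
Only rule 2 fails.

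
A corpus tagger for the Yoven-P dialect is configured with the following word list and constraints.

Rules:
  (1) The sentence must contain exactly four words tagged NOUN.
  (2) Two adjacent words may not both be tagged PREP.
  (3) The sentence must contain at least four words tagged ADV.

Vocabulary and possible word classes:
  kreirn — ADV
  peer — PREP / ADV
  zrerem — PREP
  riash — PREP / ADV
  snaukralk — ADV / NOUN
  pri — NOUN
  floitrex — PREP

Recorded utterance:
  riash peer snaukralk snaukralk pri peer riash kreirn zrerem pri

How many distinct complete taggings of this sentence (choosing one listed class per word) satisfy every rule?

5

Candidates per position — 1:riash {PREP,ADV}; 2:peer {PREP,ADV}; 3:snaukralk {ADV,NOUN}; 4:snaukralk {ADV,NOUN}; 5:pri {NOUN}; 6:peer {PREP,ADV}; 7:riash {PREP,ADV}; 8:kreirn {ADV}; 9:zrerem {PREP}; 10:pri {NOUN}.
There are 64 candidate sequences in total.
The sequences that satisfy every rule: PREP ADV NOUN NOUN NOUN ADV ADV ADV PREP NOUN; ADV PREP NOUN NOUN NOUN ADV ADV ADV PREP NOUN; ADV ADV NOUN NOUN NOUN PREP ADV ADV PREP NOUN; ADV ADV NOUN NOUN NOUN ADV PREP ADV PREP NOUN; ADV ADV NOUN NOUN NOUN ADV ADV ADV PREP NOUN.
Count = 5.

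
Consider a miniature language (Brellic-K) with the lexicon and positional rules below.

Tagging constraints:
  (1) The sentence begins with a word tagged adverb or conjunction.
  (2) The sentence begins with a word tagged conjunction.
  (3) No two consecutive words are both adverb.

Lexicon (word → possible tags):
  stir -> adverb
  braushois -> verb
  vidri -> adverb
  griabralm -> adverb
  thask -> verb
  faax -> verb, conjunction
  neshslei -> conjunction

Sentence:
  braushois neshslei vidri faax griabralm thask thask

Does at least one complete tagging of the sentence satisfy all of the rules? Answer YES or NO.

NO

Candidates per position — 1:braushois {verb}; 2:neshslei {conjunction}; 3:vidri {adverb}; 4:faax {verb,conjunction}; 5:griabralm {adverb}; 6:thask {verb}; 7:thask {verb}.
Rule 1 cannot be satisfied by any choice of tags from the lexicon.
So there is no consistent tagging.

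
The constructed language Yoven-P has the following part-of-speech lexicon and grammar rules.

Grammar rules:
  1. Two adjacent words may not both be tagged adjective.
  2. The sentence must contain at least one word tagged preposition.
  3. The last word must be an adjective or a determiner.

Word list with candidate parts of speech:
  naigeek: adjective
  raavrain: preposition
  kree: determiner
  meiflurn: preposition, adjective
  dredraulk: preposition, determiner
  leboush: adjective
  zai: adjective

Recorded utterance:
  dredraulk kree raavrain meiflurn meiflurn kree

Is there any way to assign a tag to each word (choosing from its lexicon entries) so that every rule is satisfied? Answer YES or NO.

YES

Candidates per position — 1:dredraulk {preposition,determiner}; 2:kree {determiner}; 3:raavrain {preposition}; 4:meiflurn {preposition,adjective}; 5:meiflurn {preposition,adjective}; 6:kree {determiner}.
One satisfying assignment: determiner determiner preposition adjective preposition determiner.
Verifying each rule — rule 1 ✓; rule 2 ✓; rule 3 ✓.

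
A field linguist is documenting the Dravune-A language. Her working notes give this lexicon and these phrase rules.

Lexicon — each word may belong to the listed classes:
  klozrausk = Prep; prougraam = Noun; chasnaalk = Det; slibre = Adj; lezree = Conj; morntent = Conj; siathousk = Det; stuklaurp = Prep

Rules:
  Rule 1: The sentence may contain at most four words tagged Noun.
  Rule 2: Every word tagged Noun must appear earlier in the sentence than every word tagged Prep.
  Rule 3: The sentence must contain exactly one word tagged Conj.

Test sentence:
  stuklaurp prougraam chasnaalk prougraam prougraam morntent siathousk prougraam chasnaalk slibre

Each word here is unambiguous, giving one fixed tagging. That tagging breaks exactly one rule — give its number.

2

Fixed tagging: Prep Noun Det Noun Noun Conj Det Noun Det Adj.
Rule check: R1 pass, R2 fail, R3 pass.
Only rule 2 fails.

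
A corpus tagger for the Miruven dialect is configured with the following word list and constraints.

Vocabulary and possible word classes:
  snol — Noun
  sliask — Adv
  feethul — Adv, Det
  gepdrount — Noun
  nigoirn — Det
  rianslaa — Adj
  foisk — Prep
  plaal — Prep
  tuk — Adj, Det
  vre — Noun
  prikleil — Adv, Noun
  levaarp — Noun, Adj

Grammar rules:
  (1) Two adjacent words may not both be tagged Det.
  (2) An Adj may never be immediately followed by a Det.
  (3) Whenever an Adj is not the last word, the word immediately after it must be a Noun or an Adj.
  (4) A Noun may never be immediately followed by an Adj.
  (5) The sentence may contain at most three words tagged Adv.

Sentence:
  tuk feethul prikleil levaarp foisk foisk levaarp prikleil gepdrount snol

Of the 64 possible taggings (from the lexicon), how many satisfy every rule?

Candidates per position — 1:tuk {Adj,Det}; 2:feethul {Adv,Det}; 3:prikleil {Adv,Noun}; 4:levaarp {Noun,Adj}; 5:foisk {Prep}; 6:foisk {Prep}; 7:levaarp {Noun,Adj}; 8:prikleil {Adv,Noun}; 9:gepdrount {Noun}; 10:snol {Noun}.
There are 64 candidate sequences in total.
Checking each against the rules leaves 6 sequences.
Count = 6.

6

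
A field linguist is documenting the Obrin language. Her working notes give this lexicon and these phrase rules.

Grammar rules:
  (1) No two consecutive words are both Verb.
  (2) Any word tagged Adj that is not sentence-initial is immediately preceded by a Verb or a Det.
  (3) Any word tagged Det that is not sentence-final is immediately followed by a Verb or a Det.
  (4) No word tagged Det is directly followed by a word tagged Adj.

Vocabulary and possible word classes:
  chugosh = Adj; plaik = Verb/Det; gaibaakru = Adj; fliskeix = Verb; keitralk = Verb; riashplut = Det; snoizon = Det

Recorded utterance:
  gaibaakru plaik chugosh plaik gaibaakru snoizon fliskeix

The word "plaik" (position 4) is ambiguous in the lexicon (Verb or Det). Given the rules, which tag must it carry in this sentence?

Candidates per position — 1:gaibaakru {Adj}; 2:plaik {Verb,Det}; 3:chugosh {Adj}; 4:plaik {Verb,Det}; 5:gaibaakru {Adj}; 6:snoizon {Det}; 7:fliskeix {Verb}.
Word 2 cannot be Det — rule 3 would then fail for every completion. It is Verb.
Word 4 cannot be Det — rule 3 would then fail for every completion. It is Verb.
That leaves exactly one tagging: Adj Verb Adj Verb Adj Det Verb.
Rule-by-rule: rule 1 satisfied; rule 2 satisfied; rule 3 satisfied; rule 4 satisfied.

Verb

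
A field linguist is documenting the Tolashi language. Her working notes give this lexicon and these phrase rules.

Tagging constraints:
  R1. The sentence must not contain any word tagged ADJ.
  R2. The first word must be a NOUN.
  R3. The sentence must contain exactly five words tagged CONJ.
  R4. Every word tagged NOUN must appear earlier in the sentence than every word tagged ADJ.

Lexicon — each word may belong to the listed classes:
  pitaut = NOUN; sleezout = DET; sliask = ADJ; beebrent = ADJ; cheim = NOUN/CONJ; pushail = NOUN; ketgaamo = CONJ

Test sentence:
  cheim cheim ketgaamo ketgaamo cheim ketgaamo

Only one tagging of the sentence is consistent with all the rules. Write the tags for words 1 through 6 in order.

NOUN CONJ CONJ CONJ CONJ CONJ

Candidates per position — 1:cheim {NOUN,CONJ}; 2:cheim {NOUN,CONJ}; 3:ketgaamo {CONJ}; 4:ketgaamo {CONJ}; 5:cheim {NOUN,CONJ}; 6:ketgaamo {CONJ}.
Word 1 cannot be CONJ — rule 2 would then fail for every completion. It is NOUN.
Word 2 cannot be NOUN — rule 3 would then fail for every completion. It is CONJ.
Word 5 cannot be NOUN — rule 3 would then fail for every completion. It is CONJ.
So the tagging must be: NOUN CONJ CONJ CONJ CONJ CONJ.
Verifying each rule — rule 1 satisfied; rule 2 satisfied; rule 3 satisfied; rule 4 satisfied.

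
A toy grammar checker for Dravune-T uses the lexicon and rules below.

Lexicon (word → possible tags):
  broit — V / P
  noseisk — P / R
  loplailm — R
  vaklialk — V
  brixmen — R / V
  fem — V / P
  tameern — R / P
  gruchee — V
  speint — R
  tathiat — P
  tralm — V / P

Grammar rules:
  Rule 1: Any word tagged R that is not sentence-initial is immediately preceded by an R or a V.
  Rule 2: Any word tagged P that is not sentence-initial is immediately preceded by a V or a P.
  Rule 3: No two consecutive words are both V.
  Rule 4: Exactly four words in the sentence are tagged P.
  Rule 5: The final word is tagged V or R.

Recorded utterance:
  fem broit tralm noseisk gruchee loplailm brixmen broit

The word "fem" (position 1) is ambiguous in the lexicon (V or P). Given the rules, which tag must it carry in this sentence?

P

Candidates per position — 1:fem {V,P}; 2:broit {V,P}; 3:tralm {V,P}; 4:noseisk {P,R}; 5:gruchee {V}; 6:loplailm {R}; 7:brixmen {R,V}; 8:broit {V,P}.
If word 8 were P, no tagging could satisfy rule 5; so word 8 is V.
If word 1 were V, no tagging could satisfy rule 4; so word 1 is P.
If word 2 were V, no tagging could satisfy rule 4; so word 2 is P.
If word 3 were V, no tagging could satisfy rule 4; so word 3 is P.
If word 4 were R, no tagging could satisfy rule 1; so word 4 is P.
If word 7 were V, no tagging could satisfy rule 3; so word 7 is R.
So the tagging must be: P P P P V R R V.
Verifying each rule — rule 1 ok; rule 2 ok; rule 3 ok; rule 4 ok; rule 5 ok.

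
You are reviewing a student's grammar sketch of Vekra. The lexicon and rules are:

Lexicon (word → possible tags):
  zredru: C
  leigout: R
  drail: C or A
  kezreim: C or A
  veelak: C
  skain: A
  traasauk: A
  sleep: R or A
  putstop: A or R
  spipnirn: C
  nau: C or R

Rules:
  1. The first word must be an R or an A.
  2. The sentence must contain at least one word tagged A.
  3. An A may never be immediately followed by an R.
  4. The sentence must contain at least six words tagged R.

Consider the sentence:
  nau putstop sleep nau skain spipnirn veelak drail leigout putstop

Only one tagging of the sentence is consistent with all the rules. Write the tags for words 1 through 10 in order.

Candidates per position — 1:nau {C,R}; 2:putstop {A,R}; 3:sleep {R,A}; 4:nau {C,R}; 5:skain {A}; 6:spipnirn {C}; 7:veelak {C}; 8:drail {C,A}; 9:leigout {R}; 10:putstop {A,R}.
Position 1: tagging it C would leave rule 1 unsatisfiable, so it must be R.
Position 2: tagging it A would leave rule 4 unsatisfiable, so it must be R.
Position 3: tagging it A would leave rule 4 unsatisfiable, so it must be R.
Position 4: tagging it C would leave rule 4 unsatisfiable, so it must be R.
Position 8: tagging it A would leave rule 3 unsatisfiable, so it must be C.
Position 10: tagging it A would leave rule 4 unsatisfiable, so it must be R.
The only consistent sequence is: R R R R A C C C R R.
Rule-by-rule: rule 1 ok; rule 2 ok; rule 3 ok; rule 4 ok.

R R R R A C C C R R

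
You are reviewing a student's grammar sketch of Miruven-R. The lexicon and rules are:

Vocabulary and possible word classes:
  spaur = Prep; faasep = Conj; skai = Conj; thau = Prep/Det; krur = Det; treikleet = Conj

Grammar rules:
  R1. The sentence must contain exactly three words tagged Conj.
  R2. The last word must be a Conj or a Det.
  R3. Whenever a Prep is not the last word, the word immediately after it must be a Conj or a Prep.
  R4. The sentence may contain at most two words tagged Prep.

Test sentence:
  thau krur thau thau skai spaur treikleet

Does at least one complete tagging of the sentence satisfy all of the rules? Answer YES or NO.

Candidates per position — 1:thau {Prep,Det}; 2:krur {Det}; 3:thau {Prep,Det}; 4:thau {Prep,Det}; 5:skai {Conj}; 6:spaur {Prep}; 7:treikleet {Conj}.
Rule 1 cannot be satisfied by any choice of tags from the lexicon.
So there is no consistent tagging.

NO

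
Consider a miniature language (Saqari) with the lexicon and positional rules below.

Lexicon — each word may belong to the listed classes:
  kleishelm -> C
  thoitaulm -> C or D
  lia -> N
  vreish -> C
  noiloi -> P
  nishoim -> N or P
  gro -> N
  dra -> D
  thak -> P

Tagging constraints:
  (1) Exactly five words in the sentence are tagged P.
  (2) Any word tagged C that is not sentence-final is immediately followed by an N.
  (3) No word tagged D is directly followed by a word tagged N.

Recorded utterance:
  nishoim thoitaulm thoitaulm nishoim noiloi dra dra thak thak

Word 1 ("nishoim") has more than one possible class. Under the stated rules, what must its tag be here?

P

Candidates per position — 1:nishoim {N,P}; 2:thoitaulm {C,D}; 3:thoitaulm {C,D}; 4:nishoim {N,P}; 5:noiloi {P}; 6:dra {D}; 7:dra {D}; 8:thak {P}; 9:thak {P}.
Word 1 cannot be N — rule 1 would then fail for every completion. It is P.
Word 2 cannot be C — rule 2 would then fail for every completion. It is D.
Word 4 cannot be N — rule 1 would then fail for every completion. It is P.
Word 3 cannot be C — rule 2 would then fail for every completion. It is D.
So the tagging must be: P D D P P D D P P.
Checking: rule 1 ok; rule 2 ok; rule 3 ok.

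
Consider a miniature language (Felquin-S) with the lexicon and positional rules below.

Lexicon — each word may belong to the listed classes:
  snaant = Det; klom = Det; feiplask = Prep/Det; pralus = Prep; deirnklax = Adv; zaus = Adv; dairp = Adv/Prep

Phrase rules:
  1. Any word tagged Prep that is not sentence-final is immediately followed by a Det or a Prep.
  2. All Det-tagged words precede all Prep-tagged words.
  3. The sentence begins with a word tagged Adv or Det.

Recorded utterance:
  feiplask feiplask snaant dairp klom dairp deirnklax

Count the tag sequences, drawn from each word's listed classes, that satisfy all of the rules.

1

Candidates per position — 1:feiplask {Prep,Det}; 2:feiplask {Prep,Det}; 3:snaant {Det}; 4:dairp {Adv,Prep}; 5:klom {Det}; 6:dairp {Adv,Prep}; 7:deirnklax {Adv}.
There are 16 candidate sequences in total.
The sequences that satisfy every rule: Det Det Det Adv Det Adv Adv.
Count = 1.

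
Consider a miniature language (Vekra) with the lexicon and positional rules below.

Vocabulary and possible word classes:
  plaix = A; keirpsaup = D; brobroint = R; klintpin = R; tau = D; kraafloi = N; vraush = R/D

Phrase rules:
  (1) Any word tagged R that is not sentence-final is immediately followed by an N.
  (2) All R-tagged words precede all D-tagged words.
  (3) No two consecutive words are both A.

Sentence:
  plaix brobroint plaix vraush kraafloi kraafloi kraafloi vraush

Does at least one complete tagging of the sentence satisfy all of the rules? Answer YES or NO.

NO

Candidates per position — 1:plaix {A}; 2:brobroint {R}; 3:plaix {A}; 4:vraush {R,D}; 5:kraafloi {N}; 6:kraafloi {N}; 7:kraafloi {N}; 8:vraush {R,D}.
Rule 1 cannot be satisfied by any choice of tags from the lexicon.
So there is no consistent tagging.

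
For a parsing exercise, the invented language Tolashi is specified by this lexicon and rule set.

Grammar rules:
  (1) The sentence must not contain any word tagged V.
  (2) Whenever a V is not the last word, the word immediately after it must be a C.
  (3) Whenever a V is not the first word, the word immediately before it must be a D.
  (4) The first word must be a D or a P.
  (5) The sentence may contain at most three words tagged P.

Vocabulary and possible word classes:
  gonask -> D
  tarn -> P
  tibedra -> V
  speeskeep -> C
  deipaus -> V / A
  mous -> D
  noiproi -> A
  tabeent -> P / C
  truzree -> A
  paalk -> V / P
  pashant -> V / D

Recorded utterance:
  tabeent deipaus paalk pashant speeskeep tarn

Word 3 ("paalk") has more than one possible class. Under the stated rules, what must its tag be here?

Candidates per position — 1:tabeent {P,C}; 2:deipaus {V,A}; 3:paalk {V,P}; 4:pashant {V,D}; 5:speeskeep {C}; 6:tarn {P}.
At position 1, choosing C makes rule 4 impossible to satisfy; hence P.
At position 2, choosing V makes rule 1 impossible to satisfy; hence A.
At position 3, choosing V makes rule 1 impossible to satisfy; hence P.
At position 4, choosing V makes rule 1 impossible to satisfy; hence D.
That leaves exactly one tagging: P A P D C P.
Check: rule 1 ✓; rule 2 ✓; rule 3 ✓; rule 4 ✓; rule 5 ✓.

P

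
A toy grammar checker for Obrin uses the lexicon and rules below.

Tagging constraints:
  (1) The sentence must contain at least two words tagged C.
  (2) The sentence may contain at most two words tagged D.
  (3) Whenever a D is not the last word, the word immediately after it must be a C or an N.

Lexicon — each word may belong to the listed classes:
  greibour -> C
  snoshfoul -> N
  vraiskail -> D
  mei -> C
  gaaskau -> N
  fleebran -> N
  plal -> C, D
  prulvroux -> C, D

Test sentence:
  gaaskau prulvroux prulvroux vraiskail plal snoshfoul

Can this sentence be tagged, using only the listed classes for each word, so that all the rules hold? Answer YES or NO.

YES

Candidates per position — 1:gaaskau {N}; 2:prulvroux {C,D}; 3:prulvroux {C,D}; 4:vraiskail {D}; 5:plal {C,D}; 6:snoshfoul {N}.
One satisfying assignment: N D C D C N.
Checking: rule 1 satisfied; rule 2 satisfied; rule 3 satisfied.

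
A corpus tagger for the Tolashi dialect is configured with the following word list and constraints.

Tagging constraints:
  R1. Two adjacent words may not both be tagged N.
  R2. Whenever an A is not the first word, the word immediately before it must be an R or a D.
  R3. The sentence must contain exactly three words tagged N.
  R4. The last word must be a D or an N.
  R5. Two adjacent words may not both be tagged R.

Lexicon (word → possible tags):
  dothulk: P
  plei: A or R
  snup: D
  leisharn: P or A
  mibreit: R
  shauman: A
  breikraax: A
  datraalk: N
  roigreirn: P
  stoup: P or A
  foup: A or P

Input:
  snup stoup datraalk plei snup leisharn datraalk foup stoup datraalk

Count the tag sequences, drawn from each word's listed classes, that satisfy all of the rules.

Candidates per position — 1:snup {D}; 2:stoup {P,A}; 3:datraalk {N}; 4:plei {A,R}; 5:snup {D}; 6:leisharn {P,A}; 7:datraalk {N}; 8:foup {A,P}; 9:stoup {P,A}; 10:datraalk {N}.
There are 32 candidate sequences in total.
The sequences that satisfy every rule: D P N R D P N P P N; D P N R D A N P P N; D A N R D P N P P N; D A N R D A N P P N.
Count = 4.

4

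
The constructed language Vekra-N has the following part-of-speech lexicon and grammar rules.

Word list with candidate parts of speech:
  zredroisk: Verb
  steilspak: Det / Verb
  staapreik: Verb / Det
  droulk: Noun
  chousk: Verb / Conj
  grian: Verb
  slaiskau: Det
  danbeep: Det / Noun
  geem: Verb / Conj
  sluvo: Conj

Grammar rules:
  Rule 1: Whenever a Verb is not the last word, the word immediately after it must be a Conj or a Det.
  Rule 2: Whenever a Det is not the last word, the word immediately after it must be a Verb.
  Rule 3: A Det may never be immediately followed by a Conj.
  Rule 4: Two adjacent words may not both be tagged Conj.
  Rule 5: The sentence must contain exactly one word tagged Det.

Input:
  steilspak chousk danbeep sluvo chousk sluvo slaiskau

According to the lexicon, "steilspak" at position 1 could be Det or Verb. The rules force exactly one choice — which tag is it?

Candidates per position — 1:steilspak {Det,Verb}; 2:chousk {Verb,Conj}; 3:danbeep {Det,Noun}; 4:sluvo {Conj}; 5:chousk {Verb,Conj}; 6:sluvo {Conj}; 7:slaiskau {Det}.
At position 1, choosing Det makes rule 5 impossible to satisfy; hence Verb.
At position 2, choosing Verb makes rule 1 impossible to satisfy; hence Conj.
At position 3, choosing Det makes rule 2 impossible to satisfy; hence Noun.
At position 5, choosing Conj makes rule 4 impossible to satisfy; hence Verb.
That leaves exactly one tagging: Verb Conj Noun Conj Verb Conj Det.
Check: rule 1 holds; rule 2 holds; rule 3 holds; rule 4 holds; rule 5 holds.

Verb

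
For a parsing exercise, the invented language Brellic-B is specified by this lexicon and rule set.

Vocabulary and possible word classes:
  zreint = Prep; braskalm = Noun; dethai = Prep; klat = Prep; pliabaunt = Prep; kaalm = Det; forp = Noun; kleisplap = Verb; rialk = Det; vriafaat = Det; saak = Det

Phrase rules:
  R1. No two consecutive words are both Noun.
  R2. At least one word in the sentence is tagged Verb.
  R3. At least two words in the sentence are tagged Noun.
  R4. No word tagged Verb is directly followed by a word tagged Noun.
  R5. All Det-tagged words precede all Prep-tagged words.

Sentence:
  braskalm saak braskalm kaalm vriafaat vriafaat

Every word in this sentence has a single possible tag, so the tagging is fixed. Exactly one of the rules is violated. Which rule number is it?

Fixed tagging: Noun Det Noun Det Det Det.
Rule check: R1 ok, R2 fails, R3 ok, R4 ok, R5 ok.
Only rule 2 fails.

2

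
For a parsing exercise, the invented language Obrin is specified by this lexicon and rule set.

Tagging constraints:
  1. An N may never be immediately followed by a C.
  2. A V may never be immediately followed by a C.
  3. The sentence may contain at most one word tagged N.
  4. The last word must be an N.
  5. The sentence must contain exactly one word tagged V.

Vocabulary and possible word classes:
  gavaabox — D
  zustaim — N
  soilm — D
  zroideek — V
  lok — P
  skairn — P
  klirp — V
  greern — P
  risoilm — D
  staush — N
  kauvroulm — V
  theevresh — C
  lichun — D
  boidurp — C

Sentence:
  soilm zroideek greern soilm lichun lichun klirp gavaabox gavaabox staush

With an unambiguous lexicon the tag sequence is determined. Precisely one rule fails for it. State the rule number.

Fixed tagging: D V P D D D V D D N.
Applying the rules: R1 holds, R2 holds, R3 holds, R4 holds, R5 violated.
Only rule 5 fails.

5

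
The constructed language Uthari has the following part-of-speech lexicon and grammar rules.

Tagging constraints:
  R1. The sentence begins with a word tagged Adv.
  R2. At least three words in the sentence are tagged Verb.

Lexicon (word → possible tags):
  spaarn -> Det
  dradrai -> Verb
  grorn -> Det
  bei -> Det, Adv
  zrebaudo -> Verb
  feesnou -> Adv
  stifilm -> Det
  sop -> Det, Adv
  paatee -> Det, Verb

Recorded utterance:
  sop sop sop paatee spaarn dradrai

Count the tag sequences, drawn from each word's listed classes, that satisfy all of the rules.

Candidates per position — 1:sop {Det,Adv}; 2:sop {Det,Adv}; 3:sop {Det,Adv}; 4:paatee {Det,Verb}; 5:spaarn {Det}; 6:dradrai {Verb}.
There are 16 candidate sequences in total.
Rule 2 cannot be satisfied by any choice of tags from the lexicon.
So there is no consistent tagging.
Count = 0.

0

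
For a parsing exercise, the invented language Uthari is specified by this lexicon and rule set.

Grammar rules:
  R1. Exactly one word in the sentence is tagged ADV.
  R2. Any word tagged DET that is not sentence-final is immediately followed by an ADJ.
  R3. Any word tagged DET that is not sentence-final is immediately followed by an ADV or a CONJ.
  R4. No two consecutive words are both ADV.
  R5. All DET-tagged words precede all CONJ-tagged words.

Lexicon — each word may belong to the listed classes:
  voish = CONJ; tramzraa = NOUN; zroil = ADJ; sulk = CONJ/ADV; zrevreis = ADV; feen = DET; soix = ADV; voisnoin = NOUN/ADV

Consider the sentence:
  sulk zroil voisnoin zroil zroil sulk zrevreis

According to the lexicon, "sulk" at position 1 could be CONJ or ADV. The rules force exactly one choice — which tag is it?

CONJ

Candidates per position — 1:sulk {CONJ,ADV}; 2:zroil {ADJ}; 3:voisnoin {NOUN,ADV}; 4:zroil {ADJ}; 5:zroil {ADJ}; 6:sulk {CONJ,ADV}; 7:zrevreis {ADV}.
If word 1 were ADV, no tagging could satisfy rule 1; so word 1 is CONJ.
If word 3 were ADV, no tagging could satisfy rule 1; so word 3 is NOUN.
If word 6 were ADV, no tagging could satisfy rule 1; so word 6 is CONJ.
The unique satisfying tagging is: CONJ ADJ NOUN ADJ ADJ CONJ ADV.
Checking: rule 1 ✓; rule 2 ✓; rule 3 ✓; rule 4 ✓; rule 5 ✓.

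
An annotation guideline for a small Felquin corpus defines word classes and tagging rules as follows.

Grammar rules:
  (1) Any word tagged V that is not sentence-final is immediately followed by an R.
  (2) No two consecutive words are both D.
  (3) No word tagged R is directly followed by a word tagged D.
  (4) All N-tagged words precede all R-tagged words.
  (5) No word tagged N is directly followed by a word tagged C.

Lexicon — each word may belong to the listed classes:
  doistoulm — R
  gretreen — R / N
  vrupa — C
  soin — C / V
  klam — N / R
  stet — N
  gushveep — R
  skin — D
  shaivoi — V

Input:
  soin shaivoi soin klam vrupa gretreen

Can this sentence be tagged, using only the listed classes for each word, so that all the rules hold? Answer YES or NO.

NO

Candidates per position — 1:soin {C,V}; 2:shaivoi {V}; 3:soin {C,V}; 4:klam {N,R}; 5:vrupa {C}; 6:gretreen {R,N}.
Rule 1 cannot be satisfied by any choice of tags from the lexicon.
So there is no consistent tagging.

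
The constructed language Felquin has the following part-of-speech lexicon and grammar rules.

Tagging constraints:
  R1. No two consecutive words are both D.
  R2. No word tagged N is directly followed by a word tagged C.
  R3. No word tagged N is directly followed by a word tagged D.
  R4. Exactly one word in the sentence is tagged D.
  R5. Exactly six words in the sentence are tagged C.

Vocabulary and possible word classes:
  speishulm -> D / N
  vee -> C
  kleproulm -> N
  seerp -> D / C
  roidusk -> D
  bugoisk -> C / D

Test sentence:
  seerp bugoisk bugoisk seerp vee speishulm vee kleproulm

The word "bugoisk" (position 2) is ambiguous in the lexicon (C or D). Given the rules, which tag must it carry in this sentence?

Candidates per position — 1:seerp {D,C}; 2:bugoisk {C,D}; 3:bugoisk {C,D}; 4:seerp {D,C}; 5:vee {C}; 6:speishulm {D,N}; 7:vee {C}; 8:kleproulm {N}.
Word 1 cannot be D — rule 5 would then fail for every completion. It is C.
Word 2 cannot be D — rule 5 would then fail for every completion. It is C.
Word 3 cannot be D — rule 5 would then fail for every completion. It is C.
Word 4 cannot be D — rule 5 would then fail for every completion. It is C.
Word 6 cannot be N — rule 2 would then fail for every completion. It is D.
The only consistent sequence is: C C C C C D C N.
Verifying each rule — rule 1 ✓; rule 2 ✓; rule 3 ✓; rule 4 ✓; rule 5 ✓.

C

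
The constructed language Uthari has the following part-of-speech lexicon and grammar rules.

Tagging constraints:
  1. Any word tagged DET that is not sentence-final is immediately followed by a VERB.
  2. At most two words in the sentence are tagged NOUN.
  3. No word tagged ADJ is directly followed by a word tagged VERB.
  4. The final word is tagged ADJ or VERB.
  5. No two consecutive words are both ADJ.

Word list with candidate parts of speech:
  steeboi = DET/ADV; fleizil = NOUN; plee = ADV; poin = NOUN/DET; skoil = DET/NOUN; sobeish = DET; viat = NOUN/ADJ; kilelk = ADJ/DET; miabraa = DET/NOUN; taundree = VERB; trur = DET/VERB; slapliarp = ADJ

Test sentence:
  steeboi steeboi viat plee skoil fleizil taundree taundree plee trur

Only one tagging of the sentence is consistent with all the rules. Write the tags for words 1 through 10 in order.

ADV ADV ADJ ADV NOUN NOUN VERB VERB ADV VERB

Candidates per position — 1:steeboi {DET,ADV}; 2:steeboi {DET,ADV}; 3:viat {NOUN,ADJ}; 4:plee {ADV}; 5:skoil {DET,NOUN}; 6:fleizil {NOUN}; 7:taundree {VERB}; 8:taundree {VERB}; 9:plee {ADV}; 10:trur {DET,VERB}.
At position 1, choosing DET makes rule 1 impossible to satisfy; hence ADV.
At position 2, choosing DET makes rule 1 impossible to satisfy; hence ADV.
At position 5, choosing DET makes rule 1 impossible to satisfy; hence NOUN.
At position 10, choosing DET makes rule 4 impossible to satisfy; hence VERB.
At position 3, choosing NOUN makes rule 2 impossible to satisfy; hence ADJ.
The unique satisfying tagging is: ADV ADV ADJ ADV NOUN NOUN VERB VERB ADV VERB.
Verifying each rule — rule 1 satisfied; rule 2 satisfied; rule 3 satisfied; rule 4 satisfied; rule 5 satisfied.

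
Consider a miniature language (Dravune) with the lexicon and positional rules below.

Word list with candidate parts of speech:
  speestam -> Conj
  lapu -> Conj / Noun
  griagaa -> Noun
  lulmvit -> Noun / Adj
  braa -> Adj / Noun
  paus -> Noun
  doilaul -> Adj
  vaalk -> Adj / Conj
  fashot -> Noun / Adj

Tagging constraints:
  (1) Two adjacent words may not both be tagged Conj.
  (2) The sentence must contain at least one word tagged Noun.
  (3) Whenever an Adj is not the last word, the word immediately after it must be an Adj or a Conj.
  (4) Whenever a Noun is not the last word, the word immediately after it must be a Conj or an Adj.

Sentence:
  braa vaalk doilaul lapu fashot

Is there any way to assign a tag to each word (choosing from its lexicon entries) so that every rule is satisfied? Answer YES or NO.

Candidates per position — 1:braa {Adj,Noun}; 2:vaalk {Adj,Conj}; 3:doilaul {Adj}; 4:lapu {Conj,Noun}; 5:fashot {Noun,Adj}.
One satisfying assignment: Noun Conj Adj Conj Noun.
Check: rule 1 satisfied; rule 2 satisfied; rule 3 satisfied; rule 4 satisfied.

YES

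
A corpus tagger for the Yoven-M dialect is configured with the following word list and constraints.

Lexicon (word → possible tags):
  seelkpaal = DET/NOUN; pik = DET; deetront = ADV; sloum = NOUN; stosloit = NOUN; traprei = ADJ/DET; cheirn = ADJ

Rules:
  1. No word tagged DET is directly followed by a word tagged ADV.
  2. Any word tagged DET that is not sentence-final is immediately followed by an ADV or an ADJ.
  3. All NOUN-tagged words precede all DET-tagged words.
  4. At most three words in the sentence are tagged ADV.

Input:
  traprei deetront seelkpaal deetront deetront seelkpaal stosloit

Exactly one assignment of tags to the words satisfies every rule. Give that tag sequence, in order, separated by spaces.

ADJ ADV NOUN ADV ADV NOUN NOUN

Candidates per position — 1:traprei {ADJ,DET}; 2:deetront {ADV}; 3:seelkpaal {DET,NOUN}; 4:deetront {ADV}; 5:deetront {ADV}; 6:seelkpaal {DET,NOUN}; 7:stosloit {NOUN}.
At position 1, choosing DET makes rule 1 impossible to satisfy; hence ADJ.
At position 3, choosing DET makes rule 1 impossible to satisfy; hence NOUN.
At position 6, choosing DET makes rule 2 impossible to satisfy; hence NOUN.
So the tagging must be: ADJ ADV NOUN ADV ADV NOUN NOUN.
Verifying each rule — rule 1 satisfied; rule 2 satisfied; rule 3 satisfied; rule 4 satisfied.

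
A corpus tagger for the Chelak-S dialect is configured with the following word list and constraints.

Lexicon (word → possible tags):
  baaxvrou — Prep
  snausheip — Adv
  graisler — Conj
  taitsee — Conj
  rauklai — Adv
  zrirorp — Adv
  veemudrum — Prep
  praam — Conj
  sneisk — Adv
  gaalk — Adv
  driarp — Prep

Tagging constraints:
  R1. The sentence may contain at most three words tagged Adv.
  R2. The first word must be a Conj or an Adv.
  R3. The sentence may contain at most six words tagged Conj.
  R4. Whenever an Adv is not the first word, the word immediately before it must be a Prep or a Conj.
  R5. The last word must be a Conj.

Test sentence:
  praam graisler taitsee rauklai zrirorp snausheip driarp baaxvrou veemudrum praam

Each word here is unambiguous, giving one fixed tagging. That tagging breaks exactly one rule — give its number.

Fixed tagging: Conj Conj Conj Adv Adv Adv Prep Prep Prep Conj.
Checking each rule: R1 ✓, R2 ✓, R3 ✓, R4 ✗, R5 ✓.
Only rule 4 fails.

4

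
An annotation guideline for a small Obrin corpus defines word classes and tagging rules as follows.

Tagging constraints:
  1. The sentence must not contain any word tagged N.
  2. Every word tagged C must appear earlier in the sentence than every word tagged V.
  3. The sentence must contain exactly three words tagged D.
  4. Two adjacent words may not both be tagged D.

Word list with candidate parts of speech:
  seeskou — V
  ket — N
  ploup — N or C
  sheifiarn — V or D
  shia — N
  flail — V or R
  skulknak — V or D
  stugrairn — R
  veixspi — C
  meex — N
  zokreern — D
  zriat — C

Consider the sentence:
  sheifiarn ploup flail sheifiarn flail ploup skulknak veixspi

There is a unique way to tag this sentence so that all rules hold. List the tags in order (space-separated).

D C R D R C D C

Candidates per position — 1:sheifiarn {V,D}; 2:ploup {N,C}; 3:flail {V,R}; 4:sheifiarn {V,D}; 5:flail {V,R}; 6:ploup {N,C}; 7:skulknak {V,D}; 8:veixspi {C}.
If word 1 were V, no tagging could satisfy rule 2; so word 1 is D.
If word 2 were N, no tagging could satisfy rule 1; so word 2 is C.
If word 3 were V, no tagging could satisfy rule 2; so word 3 is R.
If word 4 were V, no tagging could satisfy rule 2; so word 4 is D.
If word 5 were V, no tagging could satisfy rule 2; so word 5 is R.
If word 6 were N, no tagging could satisfy rule 1; so word 6 is C.
If word 7 were V, no tagging could satisfy rule 2; so word 7 is D.
That leaves exactly one tagging: D C R D R C D C.
Check: rule 1 ok; rule 2 ok; rule 3 ok; rule 4 ok.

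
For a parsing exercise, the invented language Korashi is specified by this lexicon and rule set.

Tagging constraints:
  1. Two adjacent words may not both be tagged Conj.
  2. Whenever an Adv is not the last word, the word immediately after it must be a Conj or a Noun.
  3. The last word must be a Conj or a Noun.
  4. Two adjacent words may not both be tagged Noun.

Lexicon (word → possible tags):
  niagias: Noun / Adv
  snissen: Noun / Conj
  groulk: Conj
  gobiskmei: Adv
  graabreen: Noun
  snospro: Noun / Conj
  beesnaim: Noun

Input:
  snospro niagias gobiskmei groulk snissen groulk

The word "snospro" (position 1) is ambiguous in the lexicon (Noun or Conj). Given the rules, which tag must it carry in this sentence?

Candidates per position — 1:snospro {Noun,Conj}; 2:niagias {Noun,Adv}; 3:gobiskmei {Adv}; 4:groulk {Conj}; 5:snissen {Noun,Conj}; 6:groulk {Conj}.
If word 2 were Adv, no tagging could satisfy rule 2; so word 2 is Noun.
If word 5 were Conj, no tagging could satisfy rule 1; so word 5 is Noun.
If word 1 were Noun, no tagging could satisfy rule 4; so word 1 is Conj.
The unique satisfying tagging is: Conj Noun Adv Conj Noun Conj.
Rule-by-rule: rule 1 ok; rule 2 ok; rule 3 ok; rule 4 ok.

Conj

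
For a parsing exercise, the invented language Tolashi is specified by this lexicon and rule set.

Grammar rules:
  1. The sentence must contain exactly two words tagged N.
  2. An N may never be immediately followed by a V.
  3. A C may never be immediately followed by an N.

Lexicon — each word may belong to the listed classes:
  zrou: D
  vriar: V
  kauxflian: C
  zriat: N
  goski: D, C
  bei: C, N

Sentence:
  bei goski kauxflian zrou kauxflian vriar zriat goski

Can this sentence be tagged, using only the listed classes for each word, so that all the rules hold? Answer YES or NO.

YES

Candidates per position — 1:bei {C,N}; 2:goski {D,C}; 3:kauxflian {C}; 4:zrou {D}; 5:kauxflian {C}; 6:vriar {V}; 7:zriat {N}; 8:goski {D,C}.
One satisfying assignment: N C C D C V N C.
Checking: rule 1 holds; rule 2 holds; rule 3 holds.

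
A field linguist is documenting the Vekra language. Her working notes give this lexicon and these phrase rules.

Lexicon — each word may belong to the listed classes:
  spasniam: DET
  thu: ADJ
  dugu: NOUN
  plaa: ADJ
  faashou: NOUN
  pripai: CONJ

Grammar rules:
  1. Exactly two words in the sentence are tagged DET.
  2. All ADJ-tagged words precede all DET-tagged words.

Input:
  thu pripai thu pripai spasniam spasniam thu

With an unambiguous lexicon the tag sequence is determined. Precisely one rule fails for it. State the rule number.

2

Fixed tagging: ADJ CONJ ADJ CONJ DET DET ADJ.
Applying the rules: R1 holds, R2 violated.
Only rule 2 fails.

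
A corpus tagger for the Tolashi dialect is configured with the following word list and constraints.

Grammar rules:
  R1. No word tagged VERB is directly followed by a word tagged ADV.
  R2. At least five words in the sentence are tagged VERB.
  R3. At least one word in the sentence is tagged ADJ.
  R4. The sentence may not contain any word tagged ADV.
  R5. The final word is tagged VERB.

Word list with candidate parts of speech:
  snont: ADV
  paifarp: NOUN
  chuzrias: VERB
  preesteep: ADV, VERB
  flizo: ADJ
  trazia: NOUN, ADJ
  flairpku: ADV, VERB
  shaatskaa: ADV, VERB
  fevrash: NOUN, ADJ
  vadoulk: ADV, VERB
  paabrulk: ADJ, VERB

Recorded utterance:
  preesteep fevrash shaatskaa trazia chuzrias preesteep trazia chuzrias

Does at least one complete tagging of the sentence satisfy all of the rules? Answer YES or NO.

Candidates per position — 1:preesteep {ADV,VERB}; 2:fevrash {NOUN,ADJ}; 3:shaatskaa {ADV,VERB}; 4:trazia {NOUN,ADJ}; 5:chuzrias {VERB}; 6:preesteep {ADV,VERB}; 7:trazia {NOUN,ADJ}; 8:chuzrias {VERB}.
One satisfying assignment: VERB ADJ VERB ADJ VERB VERB NOUN VERB.
Rule-by-rule: rule 1 holds; rule 2 holds; rule 3 holds; rule 4 holds; rule 5 holds.

YES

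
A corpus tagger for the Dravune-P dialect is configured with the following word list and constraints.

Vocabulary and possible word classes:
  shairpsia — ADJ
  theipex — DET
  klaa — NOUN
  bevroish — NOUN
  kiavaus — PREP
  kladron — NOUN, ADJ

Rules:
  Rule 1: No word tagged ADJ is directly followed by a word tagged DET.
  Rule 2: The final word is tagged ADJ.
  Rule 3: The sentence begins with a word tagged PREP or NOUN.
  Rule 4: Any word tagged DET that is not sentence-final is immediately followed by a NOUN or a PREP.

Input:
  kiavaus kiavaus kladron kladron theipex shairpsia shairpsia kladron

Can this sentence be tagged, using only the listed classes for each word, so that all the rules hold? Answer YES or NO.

Candidates per position — 1:kiavaus {PREP}; 2:kiavaus {PREP}; 3:kladron {NOUN,ADJ}; 4:kladron {NOUN,ADJ}; 5:theipex {DET}; 6:shairpsia {ADJ}; 7:shairpsia {ADJ}; 8:kladron {NOUN,ADJ}.
Rule 4 cannot be satisfied by any choice of tags from the lexicon.
So there is no consistent tagging.

NO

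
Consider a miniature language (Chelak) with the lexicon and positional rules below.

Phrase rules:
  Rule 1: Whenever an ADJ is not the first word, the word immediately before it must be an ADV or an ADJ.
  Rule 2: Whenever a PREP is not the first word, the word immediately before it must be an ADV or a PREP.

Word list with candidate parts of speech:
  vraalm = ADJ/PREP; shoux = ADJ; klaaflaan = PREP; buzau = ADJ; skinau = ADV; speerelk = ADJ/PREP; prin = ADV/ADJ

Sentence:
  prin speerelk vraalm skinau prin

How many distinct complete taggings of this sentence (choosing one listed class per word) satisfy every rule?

6

Candidates per position — 1:prin {ADV,ADJ}; 2:speerelk {ADJ,PREP}; 3:vraalm {ADJ,PREP}; 4:skinau {ADV}; 5:prin {ADV,ADJ}.
There are 16 candidate sequences in total.
Checking each against the rules leaves 6 sequences.
Count = 6.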